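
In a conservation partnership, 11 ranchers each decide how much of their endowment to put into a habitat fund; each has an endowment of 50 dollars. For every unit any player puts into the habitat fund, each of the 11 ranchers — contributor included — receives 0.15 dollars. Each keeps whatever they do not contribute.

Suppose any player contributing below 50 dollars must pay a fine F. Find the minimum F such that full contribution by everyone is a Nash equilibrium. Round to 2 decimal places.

42.50 dollars

Given the others contribute fully, the best deviation is to contribute 0 (any partial contribution still incurs the fine and gives up units whose private return 0.15 is below 1).
Deviating from 50 to 0 saves 50 dollars but forfeits the deviator's share of the drop in the habitat fund: 0.15 × 50 = 7.50.
So the deviation gain is 50 − 7.50 = 42.50, and the fine must be at least 42.50 dollars to wipe it out.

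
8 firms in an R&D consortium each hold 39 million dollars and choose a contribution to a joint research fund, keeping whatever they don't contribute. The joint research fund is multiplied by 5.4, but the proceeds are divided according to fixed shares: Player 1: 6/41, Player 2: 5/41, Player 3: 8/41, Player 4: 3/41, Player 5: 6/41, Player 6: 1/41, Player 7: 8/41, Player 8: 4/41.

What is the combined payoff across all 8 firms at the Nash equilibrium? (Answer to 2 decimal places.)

655.20 million dollars

Each unit j contributes comes back to j as 5.4 × (j's share), so j prefers to contribute only if that share exceeds 1/5.4 = 0.1852; otherwise keeping the unit dominates.
Player 3 and Player 7 are above the threshold, contributing 39 each; the remaining 6 contribute 0. Total contributed: 78.
The joint research fund pays out 5.4 × 78 = 421.20 in total (split across the unequal shares, but the aggregate is all that matters for the group sum).
The 6 free-riders keep 39 each, adding 234. Group total = 234 + 421.20 = 655.20.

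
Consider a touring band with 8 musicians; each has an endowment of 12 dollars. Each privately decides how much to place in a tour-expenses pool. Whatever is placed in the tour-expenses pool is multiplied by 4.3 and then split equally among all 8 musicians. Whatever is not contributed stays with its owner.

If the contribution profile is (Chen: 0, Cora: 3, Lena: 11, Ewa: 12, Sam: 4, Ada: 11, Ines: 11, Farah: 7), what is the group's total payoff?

Total contributed: 0 + 3 + 11 + 12 + 4 + 11 + 11 + 7 = 59; total kept: 8 × 12 − 59 = 37.
The tour-expenses pool pays out 4.3 × 59 = 253.70 in aggregate.
Group total = 37 + 253.70 = 290.70.

290.70 dollars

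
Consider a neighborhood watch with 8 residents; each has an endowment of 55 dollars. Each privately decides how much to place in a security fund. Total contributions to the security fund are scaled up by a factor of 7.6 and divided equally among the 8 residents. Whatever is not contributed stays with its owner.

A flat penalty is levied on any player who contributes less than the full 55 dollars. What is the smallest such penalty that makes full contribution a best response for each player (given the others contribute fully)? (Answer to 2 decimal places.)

2.75 dollars

Given the others contribute fully, the best deviation is to contribute 0 (any partial contribution still incurs the fine and gives up units whose private return 0.9500 is below 1).
Deviating from 55 to 0 saves 55 dollars but forfeits the deviator's share of the drop in the security fund: 7.6/8 × 55 = 52.25.
So the deviation gain is 55 − 52.25 = 2.75, and the fine must be at least 2.75 dollars to wipe it out.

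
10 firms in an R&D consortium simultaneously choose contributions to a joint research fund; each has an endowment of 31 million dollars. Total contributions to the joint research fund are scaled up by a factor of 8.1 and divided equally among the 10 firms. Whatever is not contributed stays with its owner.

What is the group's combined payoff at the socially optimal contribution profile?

Each contributed unit returns 8.100 to the group as a whole (0.8100 to each of 10 players), which exceeds 1, so the social optimum is full contribution: group total = 8.100 × 310 = 2511.00.

2511.00 million dollars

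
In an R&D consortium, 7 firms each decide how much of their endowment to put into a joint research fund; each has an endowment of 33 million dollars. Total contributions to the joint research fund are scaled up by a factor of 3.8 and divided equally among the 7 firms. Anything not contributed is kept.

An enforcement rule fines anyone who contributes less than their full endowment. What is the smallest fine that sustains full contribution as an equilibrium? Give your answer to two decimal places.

Given the others contribute fully, the best deviation is to contribute 0 (any partial contribution still incurs the fine and gives up units whose private return 0.5429 is below 1).
Deviating from 33 to 0 saves 33 million dollars but forfeits the deviator's share of the drop in the joint research fund: 3.8/7 × 33 = 17.91.
So the deviation gain is 33 − 17.91 = 15.09, and the fine must be at least 15.09 million dollars to wipe it out.

15.09 million dollars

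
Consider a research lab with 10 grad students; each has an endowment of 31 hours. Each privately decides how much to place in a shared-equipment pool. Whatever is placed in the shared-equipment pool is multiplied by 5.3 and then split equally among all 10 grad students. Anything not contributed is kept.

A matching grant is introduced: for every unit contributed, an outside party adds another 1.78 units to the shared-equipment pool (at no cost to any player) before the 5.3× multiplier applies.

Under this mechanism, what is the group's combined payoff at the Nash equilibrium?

4567.54 hours

Under the mechanism each unit contributed yields 5.3 × 2.78 / 10 = 1.4734 back to its contributor per unit of net cost, which exceeds 1, making full contribution the dominant choice for everyone.
At the Nash equilibrium everyone contributes 31. Group total payoff = 5.3 × 2.78 × 310 = 4567.54.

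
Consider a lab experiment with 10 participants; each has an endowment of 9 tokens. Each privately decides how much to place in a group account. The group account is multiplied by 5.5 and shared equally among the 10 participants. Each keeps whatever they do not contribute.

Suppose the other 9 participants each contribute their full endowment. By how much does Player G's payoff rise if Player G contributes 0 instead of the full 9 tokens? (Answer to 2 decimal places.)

Switching from a contribution of 9 to 0 lets Player G keep an extra 9 tokens, but lowers the group account by 9, which costs Player G their own share of that drop: 5.5/10 × 9 = 4.95.
Net gain = 9 − 4.95 = 4.05. The private return per contributed unit (0.5500) is below 1, so free-riding is indeed the best response regardless of what the others do.

4.05 tokens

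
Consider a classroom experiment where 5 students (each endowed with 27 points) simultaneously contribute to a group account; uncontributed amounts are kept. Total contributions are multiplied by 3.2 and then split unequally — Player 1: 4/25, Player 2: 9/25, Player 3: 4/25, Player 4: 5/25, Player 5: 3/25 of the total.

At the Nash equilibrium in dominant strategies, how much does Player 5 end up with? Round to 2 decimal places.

37.37 points

For player j, contributing a unit is worthwhile iff 3.2 × (j's share) ≥ 1, i.e. iff j's share is at least 0.3125.
Player 2 alone (share 9/25) is above the threshold, contributing 27; the remaining 4 contribute 0. Total contributed: 27.
Player 5 keeps 27 and receives 3.2 × 27 × 3/25 = 10.37 from the group account, for a payoff of 37.37.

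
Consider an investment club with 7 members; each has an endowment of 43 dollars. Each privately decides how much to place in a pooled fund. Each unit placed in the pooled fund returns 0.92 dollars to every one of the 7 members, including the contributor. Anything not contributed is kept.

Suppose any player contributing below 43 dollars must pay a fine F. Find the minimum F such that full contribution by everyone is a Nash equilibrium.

3.44 dollars

Given the others contribute fully, the best deviation is to contribute 0 (any partial contribution still incurs the fine and gives up units whose private return 0.92 is below 1).
Deviating from 43 to 0 saves 43 dollars but forfeits the deviator's share of the drop in the pooled fund: 0.92 × 43 = 39.56.
So the deviation gain is 43 − 39.56 = 3.44, and the fine must be at least 3.44 dollars to wipe it out.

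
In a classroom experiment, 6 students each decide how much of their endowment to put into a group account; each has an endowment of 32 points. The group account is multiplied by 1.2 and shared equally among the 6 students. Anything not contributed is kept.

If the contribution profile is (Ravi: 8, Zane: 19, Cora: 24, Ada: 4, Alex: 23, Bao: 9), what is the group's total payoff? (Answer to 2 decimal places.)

Total contributed: 8 + 19 + 24 + 4 + 23 + 9 = 87; total kept: 6 × 32 − 87 = 105.
The group account pays out 1.2 × 87 = 104.40 in aggregate.
Group total = 105 + 104.40 = 209.40.

209.40 points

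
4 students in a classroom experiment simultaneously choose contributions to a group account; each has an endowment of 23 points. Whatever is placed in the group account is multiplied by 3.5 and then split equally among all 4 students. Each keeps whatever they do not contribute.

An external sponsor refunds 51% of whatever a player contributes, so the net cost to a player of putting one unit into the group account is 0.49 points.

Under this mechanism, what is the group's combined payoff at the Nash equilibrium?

Under the mechanism each unit contributed yields (3.5/4) / 0.49 = 1.7857 back to its contributor per unit of net cost, which exceeds 1, making full contribution the dominant choice for everyone.
So the Nash equilibrium is full contribution by all 4; the group earns 4 × (23 × 0.51 + 3.5 × 23) = 368.92.

368.92 points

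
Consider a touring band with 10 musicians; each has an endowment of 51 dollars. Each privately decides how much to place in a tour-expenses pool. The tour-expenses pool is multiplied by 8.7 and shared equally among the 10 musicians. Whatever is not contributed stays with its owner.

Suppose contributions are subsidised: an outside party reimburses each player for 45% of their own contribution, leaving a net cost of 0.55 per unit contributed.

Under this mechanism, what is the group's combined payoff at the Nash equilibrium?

4666.50 dollars

Under the mechanism each unit contributed yields (8.7/10) / 0.55 = 1.5818 back to its contributor per unit of net cost, which exceeds 1, making full contribution the dominant choice for everyone.
At the Nash equilibrium everyone contributes 51. Group total payoff = 10 × (51 × 0.45 + 8.7 × 51) = 4666.50.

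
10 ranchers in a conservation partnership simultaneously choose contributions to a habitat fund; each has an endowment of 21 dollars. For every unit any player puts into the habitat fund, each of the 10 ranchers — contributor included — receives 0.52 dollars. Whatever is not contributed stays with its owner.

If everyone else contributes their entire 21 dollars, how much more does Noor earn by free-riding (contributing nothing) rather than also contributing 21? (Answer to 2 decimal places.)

Switching from a contribution of 21 to 0 lets Noor keep an extra 21 dollars, but lowers the habitat fund by 21, which costs Noor their own share of that drop: 0.52 × 21 = 10.92.
Net gain = 21 − 10.92 = 10.08. The private return per contributed unit (0.52) is below 1, so free-riding is indeed the best response regardless of what the others do.

10.08 dollars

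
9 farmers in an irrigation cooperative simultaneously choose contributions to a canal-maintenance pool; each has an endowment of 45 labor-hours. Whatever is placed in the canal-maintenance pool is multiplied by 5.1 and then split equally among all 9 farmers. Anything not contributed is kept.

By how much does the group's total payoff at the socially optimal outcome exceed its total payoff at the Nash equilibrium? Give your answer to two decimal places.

1660.50 labor-hours

Each contributed unit returns 5.1/9 = 0.5667 to its contributor — below 1 — so contributing 0 is dominant for every player. At the Nash equilibrium everyone keeps their 45, and the group total is 9 × 45 = 405.
Each contributed unit returns 5.100 to the group as a whole (0.5667 to each of 9 players), which exceeds 1, so the social optimum is full contribution: group total = 5.100 × 405 = 2065.50.
Efficiency loss = 2065.50 − 405 = 1660.50.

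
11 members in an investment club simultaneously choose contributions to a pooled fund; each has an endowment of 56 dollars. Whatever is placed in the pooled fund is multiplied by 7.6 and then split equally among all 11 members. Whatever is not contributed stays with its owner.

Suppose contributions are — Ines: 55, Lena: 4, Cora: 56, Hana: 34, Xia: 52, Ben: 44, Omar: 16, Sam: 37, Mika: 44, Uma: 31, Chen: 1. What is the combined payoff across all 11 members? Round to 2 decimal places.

Total contributed: 55 + 4 + 56 + 34 + 52 + 44 + 16 + 37 + 44 + 31 + 1 = 374; total kept: 11 × 56 − 374 = 242.
The pooled fund pays out 7.6 × 374 = 2842.40 in aggregate.
Group total = 242 + 2842.40 = 3084.40.

3084.40 dollars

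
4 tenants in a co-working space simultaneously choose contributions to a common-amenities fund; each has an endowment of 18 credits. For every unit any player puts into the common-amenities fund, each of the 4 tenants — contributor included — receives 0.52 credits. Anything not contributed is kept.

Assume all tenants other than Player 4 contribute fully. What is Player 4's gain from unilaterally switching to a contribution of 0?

8.64 credits

Switching from a contribution of 18 to 0 lets Player 4 keep an extra 18 credits, but lowers the common-amenities fund by 18, which costs Player 4 their own share of that drop: 0.52 × 18 = 9.36.
Net gain = 18 − 9.36 = 8.64. The private return per contributed unit (0.52) is below 1, so free-riding is indeed the best response regardless of what the others do.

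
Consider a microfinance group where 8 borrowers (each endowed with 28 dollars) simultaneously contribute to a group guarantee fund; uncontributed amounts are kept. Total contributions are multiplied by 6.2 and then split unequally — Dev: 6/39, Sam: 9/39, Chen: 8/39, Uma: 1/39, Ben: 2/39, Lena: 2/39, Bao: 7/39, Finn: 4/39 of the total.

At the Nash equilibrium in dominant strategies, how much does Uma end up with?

Player j's private return per contributed unit is 6.2 × (j's share). Contributing is weakly dominant for j when that share is at least 1/6.2 = 0.1613, and contributing 0 is dominant otherwise.
The shares above 0.1613 belong to Sam, Chen and Bao, contributing 28 each; the remaining 5 contribute 0. Total contributed: 84.
Uma keeps 28 and receives 6.2 × 84 × 1/39 = 13.35 from the group guarantee fund, for a payoff of 41.35.

41.35 dollars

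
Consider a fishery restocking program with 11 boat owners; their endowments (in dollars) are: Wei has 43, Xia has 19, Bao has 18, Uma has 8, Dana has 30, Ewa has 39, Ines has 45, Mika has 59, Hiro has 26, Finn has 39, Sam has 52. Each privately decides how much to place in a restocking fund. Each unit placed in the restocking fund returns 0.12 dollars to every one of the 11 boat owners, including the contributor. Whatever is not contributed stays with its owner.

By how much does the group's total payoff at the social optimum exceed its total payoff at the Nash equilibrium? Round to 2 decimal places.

120.96 dollars

The private return per contributed unit is 0.12 < 1 for everyone, so the Nash equilibrium is zero contribution and the group total is Σ E_j = 43 + 19 + 18 + 8 + 30 + 39 + 45 + 59 + 26 + 39 + 52 = 378.
Each contributed unit returns 1.320 to the group, so the social optimum is full contribution by everyone: group total = 1.320 × 378 = 498.96.
Efficiency loss = (1.320 − 1) × 378 = 120.96.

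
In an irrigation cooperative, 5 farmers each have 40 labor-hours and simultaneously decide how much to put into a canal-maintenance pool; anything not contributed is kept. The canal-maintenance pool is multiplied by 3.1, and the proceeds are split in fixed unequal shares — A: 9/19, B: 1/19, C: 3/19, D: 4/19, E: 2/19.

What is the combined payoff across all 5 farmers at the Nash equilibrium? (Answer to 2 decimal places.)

Player j's private return per contributed unit is 3.1 × (j's share). Contributing is weakly dominant for j when that share is at least 1/3.1 = 0.3226, and contributing 0 is dominant otherwise.
The only share above 0.3226 is A's 9/19, contributing 40; the remaining 4 contribute 0. Total contributed: 40.
The canal-maintenance pool pays out 3.1 × 40 = 124.00 in total (split across the unequal shares, but the aggregate is all that matters for the group sum).
The 4 free-riders keep 40 each, adding 160. Group total = 160 + 124.00 = 284.00.

284.00 labor-hours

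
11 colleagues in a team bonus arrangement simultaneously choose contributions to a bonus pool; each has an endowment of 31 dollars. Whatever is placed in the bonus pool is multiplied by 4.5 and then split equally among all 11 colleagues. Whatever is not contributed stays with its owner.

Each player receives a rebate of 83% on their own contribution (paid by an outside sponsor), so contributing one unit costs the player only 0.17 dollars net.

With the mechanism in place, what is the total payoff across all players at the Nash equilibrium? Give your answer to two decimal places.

1817.53 dollars

With the mechanism, a contributed unit returns (4.5/11) / 0.17 = 2.4064 per unit of net cost to the contributor — now above 1 — so contributing fully is weakly dominant for every player.
So the Nash equilibrium is full contribution by all 11; the group earns 11 × (31 × 0.83 + 4.5 × 31) = 1817.53.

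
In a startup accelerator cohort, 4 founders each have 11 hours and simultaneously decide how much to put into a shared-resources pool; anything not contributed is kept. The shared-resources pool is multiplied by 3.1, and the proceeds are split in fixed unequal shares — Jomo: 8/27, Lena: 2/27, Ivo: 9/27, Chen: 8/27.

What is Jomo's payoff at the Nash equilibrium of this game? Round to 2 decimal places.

A player with share s gets back 3.1·s per unit contributed, so full contribution is dominant for anyone with s > 1/3.1 = 0.3226 and zero contribution is dominant for anyone below.
Ivo alone (share 9/27) is above the threshold, contributing 11; the remaining 3 contribute 0. Total contributed: 11.
Jomo keeps 11 and receives 3.1 × 11 × 8/27 = 10.10 from the shared-resources pool, for a payoff of 21.10.

21.10 hours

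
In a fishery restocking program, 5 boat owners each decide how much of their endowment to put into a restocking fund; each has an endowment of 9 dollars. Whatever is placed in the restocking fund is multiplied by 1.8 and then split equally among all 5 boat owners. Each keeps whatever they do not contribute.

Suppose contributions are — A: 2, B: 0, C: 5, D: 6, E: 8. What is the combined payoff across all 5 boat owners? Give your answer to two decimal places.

61.80 dollars

Total contributed: 2 + 0 + 5 + 6 + 8 = 21; total kept: 5 × 9 − 21 = 24.
The restocking fund pays out 1.8 × 21 = 37.80 in aggregate.
Group total = 24 + 37.80 = 61.80.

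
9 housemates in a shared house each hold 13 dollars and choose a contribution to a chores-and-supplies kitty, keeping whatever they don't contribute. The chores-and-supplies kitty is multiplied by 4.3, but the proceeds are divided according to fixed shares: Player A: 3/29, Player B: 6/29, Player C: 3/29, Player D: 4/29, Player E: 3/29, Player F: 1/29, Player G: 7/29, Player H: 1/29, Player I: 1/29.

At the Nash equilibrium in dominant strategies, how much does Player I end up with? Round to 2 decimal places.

Player j's private return per contributed unit is 4.3 × (j's share). Contributing is weakly dominant for j when that share is at least 1/4.3 = 0.2326, and contributing 0 is dominant otherwise.
Player G alone (share 7/29) is above the threshold, contributing 13; the remaining 8 contribute 0. Total contributed: 13.
Player I keeps 13 and receives 4.3 × 13 × 1/29 = 1.93 from the chores-and-supplies kitty, for a payoff of 14.93.

14.93 dollars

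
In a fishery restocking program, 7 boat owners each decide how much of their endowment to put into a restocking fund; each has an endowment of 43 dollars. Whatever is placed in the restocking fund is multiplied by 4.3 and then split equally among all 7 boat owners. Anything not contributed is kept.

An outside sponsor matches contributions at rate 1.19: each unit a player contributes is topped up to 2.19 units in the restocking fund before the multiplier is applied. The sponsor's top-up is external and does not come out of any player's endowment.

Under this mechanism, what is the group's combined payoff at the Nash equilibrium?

2834.52 dollars

Under the mechanism each unit contributed yields 4.3 × 2.19 / 7 = 1.3453 back to its contributor per unit of net cost, which exceeds 1, making full contribution the dominant choice for everyone.
So the Nash equilibrium is full contribution by all 7; the group earns 4.3 × 2.19 × 301 = 2834.52.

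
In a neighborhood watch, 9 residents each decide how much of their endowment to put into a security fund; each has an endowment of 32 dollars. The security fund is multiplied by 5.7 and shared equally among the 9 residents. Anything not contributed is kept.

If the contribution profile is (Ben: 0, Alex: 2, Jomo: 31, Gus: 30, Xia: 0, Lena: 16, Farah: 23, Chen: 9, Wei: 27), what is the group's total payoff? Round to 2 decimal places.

936.60 dollars

Total contributed: 0 + 2 + 31 + 30 + 0 + 16 + 23 + 9 + 27 = 138; total kept: 9 × 32 − 138 = 150.
The security fund pays out 5.7 × 138 = 786.60 in aggregate.
Group total = 150 + 786.60 = 936.60.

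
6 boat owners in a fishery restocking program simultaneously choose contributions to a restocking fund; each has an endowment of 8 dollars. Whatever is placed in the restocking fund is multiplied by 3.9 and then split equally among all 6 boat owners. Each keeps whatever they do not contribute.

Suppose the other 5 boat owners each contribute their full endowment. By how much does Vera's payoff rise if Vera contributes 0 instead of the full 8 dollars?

2.80 dollars

Switching from a contribution of 8 to 0 lets Vera keep an extra 8 dollars, but lowers the restocking fund by 8, which costs Vera their own share of that drop: 3.9/6 × 8 = 5.20.
Net gain = 8 − 5.20 = 2.80. The private return per contributed unit (0.6500) is below 1, so free-riding is indeed the best response regardless of what the others do.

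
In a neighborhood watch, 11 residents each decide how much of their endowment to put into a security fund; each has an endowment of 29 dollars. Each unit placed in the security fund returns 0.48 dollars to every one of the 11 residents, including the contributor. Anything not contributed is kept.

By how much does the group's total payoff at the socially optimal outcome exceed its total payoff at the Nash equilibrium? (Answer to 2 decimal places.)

The private return per contributed unit is 0.48 < 1, so contributing 0 is dominant for every player. At the Nash equilibrium everyone keeps their 29, and the group total is 11 × 29 = 319.
Each contributed unit returns 5.280 to the group as a whole (0.48 to each of 11 players), which exceeds 1, so the social optimum is full contribution: group total = 5.280 × 319 = 1684.32.
Efficiency loss = 1684.32 − 319 = 1365.32.

1365.32 dollars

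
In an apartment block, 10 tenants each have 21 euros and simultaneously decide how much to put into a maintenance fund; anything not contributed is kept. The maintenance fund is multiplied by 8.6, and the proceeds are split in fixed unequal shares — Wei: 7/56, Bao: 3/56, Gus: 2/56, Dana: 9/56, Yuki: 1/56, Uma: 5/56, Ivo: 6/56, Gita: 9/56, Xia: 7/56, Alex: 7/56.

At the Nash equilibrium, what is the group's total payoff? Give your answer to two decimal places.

Each unit j contributes comes back to j as 8.6 × (j's share), so j prefers to contribute only if that share exceeds 1/8.6 = 0.1163; otherwise keeping the unit dominates.
Wei, Dana, Gita, Xia and Alex are above the threshold, contributing 21 each; the remaining 5 contribute 0. Total contributed: 105.
The maintenance fund pays out 8.6 × 105 = 903.00 in total (split across the unequal shares, but the aggregate is all that matters for the group sum).
The 5 free-riders keep 21 each, adding 105. Group total = 105 + 903.00 = 1008.00.

1008.00 euros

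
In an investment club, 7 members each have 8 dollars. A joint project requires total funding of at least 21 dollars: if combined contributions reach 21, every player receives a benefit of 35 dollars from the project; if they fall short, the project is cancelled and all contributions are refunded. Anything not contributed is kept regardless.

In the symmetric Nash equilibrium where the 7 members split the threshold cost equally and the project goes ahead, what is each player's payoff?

40 dollars

Equal share of the threshold: 21/7 = 3.
At this profile no one gains by cutting their contribution: any cut drops the total below 21, the project is cancelled, contributions are refunded, and the deviator ends with 8, which is less than 8 − 3 + 35 = 40. Contributing more than 3 just wastes the excess. So contributing exactly 3 is a best response.
Each player's payoff: 8 − 3 + 35 = 40.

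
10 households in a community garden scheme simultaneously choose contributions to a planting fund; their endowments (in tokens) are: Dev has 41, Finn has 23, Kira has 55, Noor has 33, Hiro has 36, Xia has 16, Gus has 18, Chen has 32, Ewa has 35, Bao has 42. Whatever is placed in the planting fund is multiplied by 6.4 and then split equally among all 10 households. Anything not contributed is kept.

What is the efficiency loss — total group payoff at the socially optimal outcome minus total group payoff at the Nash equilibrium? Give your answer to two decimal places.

The private return per contributed unit is 6.4/10 = 0.6400 < 1 for every player regardless of endowment, so the Nash equilibrium is zero contribution and the group total is Σ E_j = 41 + 23 + 55 + 33 + 36 + 16 + 18 + 32 + 35 + 42 = 331.
Each contributed unit returns 6.400 to the group, so the social optimum is full contribution by everyone: group total = 6.400 × 331 = 2118.40.
Efficiency loss = (6.400 − 1) × 331 = 1787.40.

1787.40 tokens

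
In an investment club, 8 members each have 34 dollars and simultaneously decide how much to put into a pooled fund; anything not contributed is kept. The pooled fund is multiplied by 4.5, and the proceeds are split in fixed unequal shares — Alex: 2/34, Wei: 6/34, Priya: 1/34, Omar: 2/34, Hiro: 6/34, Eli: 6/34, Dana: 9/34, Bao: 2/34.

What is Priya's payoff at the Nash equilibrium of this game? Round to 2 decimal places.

38.50 dollars

Each unit j contributes comes back to j as 4.5 × (j's share), so j prefers to contribute only if that share exceeds 1/4.5 = 0.2222; otherwise keeping the unit dominates.
The only share above 0.2222 is Dana's 9/34, contributing 34; the remaining 7 contribute 0. Total contributed: 34.
Priya keeps 34 and receives 4.5 × 34 × 1/34 = 4.50 from the pooled fund, for a payoff of 38.50.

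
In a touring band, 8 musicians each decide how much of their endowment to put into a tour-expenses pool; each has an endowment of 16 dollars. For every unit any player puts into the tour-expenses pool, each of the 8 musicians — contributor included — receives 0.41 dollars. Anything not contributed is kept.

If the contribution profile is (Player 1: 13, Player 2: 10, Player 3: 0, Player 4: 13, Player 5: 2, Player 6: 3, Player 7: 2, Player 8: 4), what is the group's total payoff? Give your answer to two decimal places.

Total contributed: 13 + 10 + 0 + 13 + 2 + 3 + 2 + 4 = 47; total kept: 8 × 16 − 47 = 81.
The tour-expenses pool pays out 0.41 × 8 × 47 = 154.16 in aggregate.
Group total = 81 + 154.16 = 235.16.

235.16 dollars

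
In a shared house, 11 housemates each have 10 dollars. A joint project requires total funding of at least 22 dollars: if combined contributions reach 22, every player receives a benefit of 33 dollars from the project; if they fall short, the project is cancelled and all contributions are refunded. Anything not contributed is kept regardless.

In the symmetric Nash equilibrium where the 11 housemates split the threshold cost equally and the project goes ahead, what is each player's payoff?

41 dollars

Equal share of the threshold: 22/11 = 2.
At this profile no one gains by cutting their contribution: any cut drops the total below 22, the project is cancelled, contributions are refunded, and the deviator ends with 10, which is less than 10 − 2 + 33 = 41. Contributing more than 2 just wastes the excess. So contributing exactly 2 is a best response.
Each player's payoff: 10 − 2 + 33 = 41.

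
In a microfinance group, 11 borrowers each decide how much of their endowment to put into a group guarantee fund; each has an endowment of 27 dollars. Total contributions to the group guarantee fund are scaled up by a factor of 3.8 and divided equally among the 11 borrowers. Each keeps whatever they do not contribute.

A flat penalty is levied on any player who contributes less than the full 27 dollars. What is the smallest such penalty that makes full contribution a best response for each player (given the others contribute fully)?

17.67 dollars

Given the others contribute fully, the best deviation is to contribute 0 (any partial contribution still incurs the fine and gives up units whose private return 0.3455 is below 1).
Deviating from 27 to 0 saves 27 dollars but forfeits the deviator's share of the drop in the group guarantee fund: 3.8/11 × 27 = 9.33.
So the deviation gain is 27 − 9.33 = 17.67, and the fine must be at least 17.67 dollars to wipe it out.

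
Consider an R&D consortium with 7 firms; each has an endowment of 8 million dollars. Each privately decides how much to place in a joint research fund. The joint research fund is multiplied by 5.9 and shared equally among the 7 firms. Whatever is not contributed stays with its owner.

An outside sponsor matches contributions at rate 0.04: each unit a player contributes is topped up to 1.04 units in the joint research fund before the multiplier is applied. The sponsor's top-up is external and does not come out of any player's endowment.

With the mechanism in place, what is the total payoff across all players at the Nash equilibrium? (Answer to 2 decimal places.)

Even with the mechanism, each unit contributed returns only 5.9 × 1.04 / 7 = 0.8766 per unit of net cost, so contributing nothing is still dominant.
Everyone keeps their endowment and the group total is 7 × 8 = 56.

56.00 million dollars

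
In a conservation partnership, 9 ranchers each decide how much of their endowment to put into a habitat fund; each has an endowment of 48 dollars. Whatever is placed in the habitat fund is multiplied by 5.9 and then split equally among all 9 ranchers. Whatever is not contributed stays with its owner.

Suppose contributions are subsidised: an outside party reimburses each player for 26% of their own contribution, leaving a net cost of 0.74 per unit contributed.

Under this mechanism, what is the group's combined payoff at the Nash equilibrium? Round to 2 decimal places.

With the mechanism, a contributed unit returns (5.9/9) / 0.74 = 0.8859 per unit of net cost — still below 1 — so contributing 0 remains dominant for every player.
At the Nash equilibrium no one contributes; group total payoff = 9 × 48 = 432.

432.00 dollars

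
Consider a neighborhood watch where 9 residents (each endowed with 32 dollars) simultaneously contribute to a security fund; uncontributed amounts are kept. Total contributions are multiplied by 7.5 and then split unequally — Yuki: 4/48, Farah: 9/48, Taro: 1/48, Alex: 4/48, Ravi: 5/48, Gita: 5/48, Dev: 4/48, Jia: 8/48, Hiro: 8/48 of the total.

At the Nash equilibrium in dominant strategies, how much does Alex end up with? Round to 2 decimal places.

A player with share s gets back 7.5·s per unit contributed, so full contribution is dominant for anyone with s > 1/7.5 = 0.1333 and zero contribution is dominant for anyone below.
The shares above 0.1333 belong to Farah, Jia and Hiro, contributing 32 each; the remaining 6 contribute 0. Total contributed: 96.
Alex keeps 32 and receives 7.5 × 96 × 4/48 = 60.00 from the security fund, for a payoff of 92.00.

92.00 dollars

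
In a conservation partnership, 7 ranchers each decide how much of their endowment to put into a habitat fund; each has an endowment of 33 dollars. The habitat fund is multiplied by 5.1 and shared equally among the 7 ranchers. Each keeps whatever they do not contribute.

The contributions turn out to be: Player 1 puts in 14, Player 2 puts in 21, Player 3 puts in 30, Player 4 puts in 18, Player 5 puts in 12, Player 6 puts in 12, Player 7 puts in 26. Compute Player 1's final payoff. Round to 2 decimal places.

115.90 dollars

Total contributed: 14 + 21 + 30 + 18 + 12 + 12 + 26 = 133.
Each receives 5.1 × 133 / 7 = 96.90 from the habitat fund.
Player 1 keeps 33 − 14 = 19, so Player 1's payoff is 19 + 96.90 = 115.90.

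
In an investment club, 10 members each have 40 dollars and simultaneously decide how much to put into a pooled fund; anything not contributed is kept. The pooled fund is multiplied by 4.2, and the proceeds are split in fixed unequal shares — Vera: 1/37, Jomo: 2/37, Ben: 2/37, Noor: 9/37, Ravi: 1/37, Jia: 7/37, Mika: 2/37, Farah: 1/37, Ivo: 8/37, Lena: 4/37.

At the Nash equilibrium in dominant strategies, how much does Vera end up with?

Player j's private return per contributed unit is 4.2 × (j's share). Contributing is weakly dominant for j when that share is at least 1/4.2 = 0.2381, and contributing 0 is dominant otherwise.
Only Noor (9/37) clears that bar, contributing 40; the remaining 9 contribute 0. Total contributed: 40.
Vera keeps 40 and receives 4.2 × 40 × 1/37 = 4.54 from the pooled fund, for a payoff of 44.54.

44.54 dollars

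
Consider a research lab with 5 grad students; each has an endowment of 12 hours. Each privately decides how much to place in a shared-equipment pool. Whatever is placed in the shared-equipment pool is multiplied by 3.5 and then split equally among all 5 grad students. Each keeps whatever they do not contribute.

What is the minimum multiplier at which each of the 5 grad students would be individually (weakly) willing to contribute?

A contributed unit returns (multiplier)/5 to its contributor.
This reaches 1 exactly when the multiplier is 5.

5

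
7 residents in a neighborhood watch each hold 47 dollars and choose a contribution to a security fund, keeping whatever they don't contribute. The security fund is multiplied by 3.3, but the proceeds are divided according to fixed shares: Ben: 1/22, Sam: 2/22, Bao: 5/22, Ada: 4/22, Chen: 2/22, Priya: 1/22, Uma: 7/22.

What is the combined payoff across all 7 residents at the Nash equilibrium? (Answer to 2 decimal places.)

Player j's private return per contributed unit is 3.3 × (j's share). Contributing is weakly dominant for j when that share is at least 1/3.3 = 0.3030, and contributing 0 is dominant otherwise.
Only Uma (7/22) clears that bar, contributing 47; the remaining 6 contribute 0. Total contributed: 47.
The security fund pays out 3.3 × 47 = 155.10 in total (split across the unequal shares, but the aggregate is all that matters for the group sum).
The 6 free-riders keep 47 each, adding 282. Group total = 282 + 155.10 = 437.10.

437.10 dollars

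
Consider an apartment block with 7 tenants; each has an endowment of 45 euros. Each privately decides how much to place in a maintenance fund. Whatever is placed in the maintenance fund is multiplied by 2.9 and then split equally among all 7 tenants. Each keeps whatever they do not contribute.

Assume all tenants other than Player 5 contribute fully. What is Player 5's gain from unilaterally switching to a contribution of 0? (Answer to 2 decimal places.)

26.36 euros

Switching from a contribution of 45 to 0 lets Player 5 keep an extra 45 euros, but lowers the maintenance fund by 45, which costs Player 5 their own share of that drop: 2.9/7 × 45 = 18.64.
Net gain = 45 − 18.64 = 26.36. The private return per contributed unit (0.4143) is below 1, so free-riding is indeed the best response regardless of what the others do.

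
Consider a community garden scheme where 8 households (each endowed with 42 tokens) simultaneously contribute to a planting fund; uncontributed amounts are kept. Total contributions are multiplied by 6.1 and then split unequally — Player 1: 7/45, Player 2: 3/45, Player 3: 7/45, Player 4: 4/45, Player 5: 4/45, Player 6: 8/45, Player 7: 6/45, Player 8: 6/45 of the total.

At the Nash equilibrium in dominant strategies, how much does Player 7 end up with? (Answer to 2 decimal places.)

76.16 tokens

Player j's private return per contributed unit is 6.1 × (j's share). Contributing is weakly dominant for j when that share is at least 1/6.1 = 0.1639, and contributing 0 is dominant otherwise.
Player 6 alone (share 8/45) is above the threshold, contributing 42; the remaining 7 contribute 0. Total contributed: 42.
Player 7 keeps 42 and receives 6.1 × 42 × 6/45 = 34.16 from the planting fund, for a payoff of 76.16.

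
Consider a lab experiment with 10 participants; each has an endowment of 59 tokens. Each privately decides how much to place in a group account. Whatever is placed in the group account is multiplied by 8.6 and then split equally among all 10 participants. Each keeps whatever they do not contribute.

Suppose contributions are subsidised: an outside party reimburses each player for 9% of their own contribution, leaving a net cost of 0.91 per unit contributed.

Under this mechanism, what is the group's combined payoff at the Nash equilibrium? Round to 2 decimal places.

590.00 tokens

With the mechanism, a contributed unit returns (8.6/10) / 0.91 = 0.9451 per unit of net cost — still below 1 — so contributing 0 remains dominant for every player.
At the Nash equilibrium no one contributes; group total payoff = 10 × 59 = 590.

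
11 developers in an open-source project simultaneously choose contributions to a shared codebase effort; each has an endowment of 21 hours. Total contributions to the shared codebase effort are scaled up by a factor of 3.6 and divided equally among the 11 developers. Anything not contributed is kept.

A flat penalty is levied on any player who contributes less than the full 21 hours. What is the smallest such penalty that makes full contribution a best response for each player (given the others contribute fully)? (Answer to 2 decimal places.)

Given the others contribute fully, the best deviation is to contribute 0 (any partial contribution still incurs the fine and gives up units whose private return 0.3273 is below 1).
Deviating from 21 to 0 saves 21 hours but forfeits the deviator's share of the drop in the shared codebase effort: 3.6/11 × 21 = 6.87.
So the deviation gain is 21 − 6.87 = 14.13, and the fine must be at least 14.13 hours to wipe it out.

14.13 hours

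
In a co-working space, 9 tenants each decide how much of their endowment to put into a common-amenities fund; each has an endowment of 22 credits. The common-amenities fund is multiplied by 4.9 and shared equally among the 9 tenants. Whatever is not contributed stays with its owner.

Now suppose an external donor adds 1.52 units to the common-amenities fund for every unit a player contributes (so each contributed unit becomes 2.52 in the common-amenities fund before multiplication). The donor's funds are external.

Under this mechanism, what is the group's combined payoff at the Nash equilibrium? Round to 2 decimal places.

2444.90 credits

With the mechanism, a contributed unit returns 4.9 × 2.52 / 9 = 1.3720 per unit of net cost to the contributor — now above 1 — so contributing fully is weakly dominant for every player.
So the Nash equilibrium is full contribution by all 9; the group earns 4.9 × 2.52 × 198 = 2444.90.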